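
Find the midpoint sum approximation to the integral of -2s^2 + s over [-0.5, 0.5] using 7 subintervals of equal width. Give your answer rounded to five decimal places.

-0.16327

Δs = (0.5 − (-0.5))/7 = 1/7.
Midpoints: -3/7, -2/7, -1/7, 0, 1/7, 2/7, 3/7.
f(-3/7) = -39/49, f(-2/7) = -22/49, f(-1/7) = -9/49, f(0) = 0, f(1/7) = 5/49, f(2/7) = 6/49, f(3/7) = 3/49.
Sum = Δs · [f(-3/7) + f(-2/7) + f(-1/7) + ...].
Sum ≈ -0.16327.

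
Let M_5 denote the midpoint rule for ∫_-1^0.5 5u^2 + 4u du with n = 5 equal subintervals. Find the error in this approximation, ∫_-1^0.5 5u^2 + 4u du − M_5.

Exact integral: ∫_-1^0.5 f(u) du = 0.375.
M_5 = 0.31875.
Error = 0.375 − 0.31875 = 0.05625.

0.05625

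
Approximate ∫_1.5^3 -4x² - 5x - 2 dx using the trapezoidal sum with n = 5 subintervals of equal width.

-51.465

Δx = (3 − 1.5)/5 = 0.3.
f(1.5) = -18.5, f(1.8) = -23.96, f(2.1) = -30.14, f(2.4) = -37.04, f(2.7) = -44.66, f(3) = -53.
T_5 = (Δx/2)·[f(x_0) + 2f(x_1) + ... + 2f(x_{4}) + f(x_5)].
Sum = -51.465.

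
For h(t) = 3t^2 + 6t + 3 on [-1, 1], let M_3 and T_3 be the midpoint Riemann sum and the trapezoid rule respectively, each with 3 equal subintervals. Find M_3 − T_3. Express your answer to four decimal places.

M_3 ≈ 7.777778.
T_3 ≈ 8.444444.
M_3 − T_3 ≈ -0.6667.

-0.6667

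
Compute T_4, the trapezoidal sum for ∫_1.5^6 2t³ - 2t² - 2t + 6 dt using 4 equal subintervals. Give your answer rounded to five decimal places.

516.42773

Δt = (6 − 1.5)/4 = 1.125.
f(1.5) = 5.25, f(2.625) = 23.14453125, f(3.75) = 75.84375, f(4.875) = 180.43359375, f(6) = 354.
T_4 = (Δt/2)·[f(t_0) + 2f(t_1) + 2f(t_2) + 2f(t_3) + f(t_4)].
Sum ≈ 516.42773.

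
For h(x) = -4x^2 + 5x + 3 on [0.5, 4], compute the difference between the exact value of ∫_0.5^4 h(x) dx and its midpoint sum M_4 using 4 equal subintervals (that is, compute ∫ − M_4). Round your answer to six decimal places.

Exact integral: ∫_0.5^4 h(x) dx ≈ -35.29166667.
M_4 = -34.3984375.
Error ≈ -35.29166667 − (-34.3984375) ≈ -0.893229.

-0.893229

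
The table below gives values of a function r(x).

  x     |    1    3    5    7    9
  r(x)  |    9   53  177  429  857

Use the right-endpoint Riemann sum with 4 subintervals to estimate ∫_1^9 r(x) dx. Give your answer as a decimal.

Δx = 2.
Sum = 2·[53 + 177 + 429 + 857] = 3032.

3032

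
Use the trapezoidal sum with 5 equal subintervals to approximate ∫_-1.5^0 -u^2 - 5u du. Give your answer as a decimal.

Δu = (0 − (-1.5))/5 = 0.3.
f(-1.5) = 5.25, f(-1.2) = 4.56, f(-0.9) = 3.69, f(-0.6) = 2.64, f(-0.3) = 1.41, f(0) = 0.
T_5 = (Δu/2)·[f(u_0) + 2f(u_1) + ... + 2f(u_{4}) + f(u_5)].
Sum = 4.4775.

4.4775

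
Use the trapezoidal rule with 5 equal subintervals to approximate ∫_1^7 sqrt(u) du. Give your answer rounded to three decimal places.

11.644

Δu = (7 − 1)/5 = 1.2.
f(1) ≈ 1.000, f(2.2) ≈ 1.483, f(3.4) ≈ 1.844, f(4.6) ≈ 2.145, f(5.8) ≈ 2.408, f(7) ≈ 2.646.
T_5 = (Δu/2)·[f(u_0) + 2f(u_1) + ... + 2f(u_{4}) + f(u_5)].
Sum ≈ 11.644.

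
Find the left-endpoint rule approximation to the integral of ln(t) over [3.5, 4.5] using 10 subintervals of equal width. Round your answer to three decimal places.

1.371

Δt = (4.5 − 3.5)/10 = 0.1.
Left endpoints: 3.5, 3.6, 3.7, 3.8, 3.9, 4, 4.1, 4.2, 4.3, 4.4.
f(3.5) ≈ 1.253, f(3.6) ≈ 1.281, f(3.7) ≈ 1.308, f(3.8) ≈ 1.335, f(3.9) ≈ 1.361, f(4) ≈ 1.386, f(4.1) ≈ 1.411, f(4.2) ≈ 1.435, f(4.3) ≈ 1.459, f(4.4) ≈ 1.482.
Sum = Δt · [f(3.5) + f(3.6) + f(3.7) + ...].
Sum ≈ 1.371.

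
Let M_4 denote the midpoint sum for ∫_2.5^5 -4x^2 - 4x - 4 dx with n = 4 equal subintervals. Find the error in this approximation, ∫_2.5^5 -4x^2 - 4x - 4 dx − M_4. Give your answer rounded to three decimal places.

Exact integral: ∫_2.5^5 f(x) dx ≈ -193.33333.
M_4 = -193.0078125.
Error ≈ -193.33333 − (-193.0078125) ≈ -0.326.

-0.326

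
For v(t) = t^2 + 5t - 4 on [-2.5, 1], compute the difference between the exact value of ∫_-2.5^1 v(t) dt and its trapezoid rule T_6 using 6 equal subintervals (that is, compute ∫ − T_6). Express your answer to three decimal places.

-0.198

Exact integral: ∫_-2.5^1 v(t) dt ≈ -21.58333.
T_6 ≈ -21.38484.
Error ≈ -21.58333 − (-21.38484) ≈ -0.198.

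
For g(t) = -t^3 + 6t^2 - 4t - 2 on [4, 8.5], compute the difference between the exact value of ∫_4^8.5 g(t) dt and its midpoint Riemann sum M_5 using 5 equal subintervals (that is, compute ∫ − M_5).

Exact integral: ∫_4^8.5 g(t) dt = -262.265625.
M_5 = -258.3928125.
Error = -262.265625 − (-258.3928125) = -3.8728125.

-3.8728125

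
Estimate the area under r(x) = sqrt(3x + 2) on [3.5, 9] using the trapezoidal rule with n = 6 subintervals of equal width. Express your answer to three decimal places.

Δx = (9 − 3.5)/6 = 11/12.
r(3.5) ≈ 3.536, r(53/12) ≈ 3.905, r(16/3) ≈ 4.243, r(6.25) ≈ 4.555, r(43/6) ≈ 4.848, r(97/12) ≈ 5.123, r(9) ≈ 5.385.
T_6 = (Δx/2)·[r(x_0) + 2r(x_1) + ... + 2r(x_{5}) + r(x_6)].
Sum ≈ 24.873.

24.873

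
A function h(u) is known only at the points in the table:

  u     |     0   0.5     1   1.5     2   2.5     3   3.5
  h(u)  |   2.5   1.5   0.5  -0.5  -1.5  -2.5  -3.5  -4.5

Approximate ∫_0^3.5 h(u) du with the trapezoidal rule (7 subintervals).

-3.5

Δu = 0.5.
T_7 = (0.5/2)·[2.5 + 2·1.5 + 2·0.5 + 2·(-0.5) + 2·(-1.5) + 2·(-2.5) + 2·(-3.5) + (-4.5)] = -3.5.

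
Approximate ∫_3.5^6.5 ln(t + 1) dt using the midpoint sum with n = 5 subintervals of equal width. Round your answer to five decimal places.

Δt = (6.5 − 3.5)/5 = 0.6.
Midpoints: 3.8, 4.4, 5, 5.6, 6.2.
f(3.8) ≈ 1.56862, f(4.4) ≈ 1.68640, f(5) ≈ 1.79176, f(5.6) ≈ 1.88707, f(6.2) ≈ 1.97408.
Sum = Δt · [f(3.8) + f(4.4) + f(5) + f(5.6) + f(6.2)].
Sum ≈ 5.34476.

5.34476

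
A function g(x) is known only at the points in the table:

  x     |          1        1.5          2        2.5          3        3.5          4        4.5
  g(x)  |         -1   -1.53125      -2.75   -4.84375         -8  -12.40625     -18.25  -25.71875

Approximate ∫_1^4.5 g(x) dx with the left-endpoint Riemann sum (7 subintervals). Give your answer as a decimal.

-24.390625

Δx = 0.5.
Sum = 0.5·[(-1) + (-1.53125) + (-2.75) + (-4.84375) + (-8) + (-12.40625) + (-18.25)] = -24.390625.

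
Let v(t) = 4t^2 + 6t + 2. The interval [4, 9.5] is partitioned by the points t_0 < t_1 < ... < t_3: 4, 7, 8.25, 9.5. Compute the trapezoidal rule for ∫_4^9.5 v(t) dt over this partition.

Subinterval widths: 3, 1.25, 1.25.
v(4) = 90, v(7) = 240, v(8.25) = 323.75, v(9.5) = 420.
On each subinterval the trapezoid contributes (Δt_i/2)·[v(t_{i-1}) + v(t_i)].
Sum = 1312.1875.

1312.1875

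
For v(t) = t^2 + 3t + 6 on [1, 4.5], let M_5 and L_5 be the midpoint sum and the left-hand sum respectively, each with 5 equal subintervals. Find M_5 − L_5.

9.98375

M_5 = 79.77375.
L_5 = 69.79.
M_5 − L_5 = 9.98375.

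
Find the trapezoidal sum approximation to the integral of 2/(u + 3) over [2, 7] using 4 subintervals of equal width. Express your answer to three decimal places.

Δu = (7 − 2)/4 = 1.25.
f(2) = 0.4, f(3.25) = 0.32, f(4.5) = 4/15, f(5.75) = 8/35, f(7) = 0.2.
T_4 = (Δu/2)·[f(u_0) + 2f(u_1) + 2f(u_2) + 2f(u_3) + f(u_4)].
Sum ≈ 1.394.

1.394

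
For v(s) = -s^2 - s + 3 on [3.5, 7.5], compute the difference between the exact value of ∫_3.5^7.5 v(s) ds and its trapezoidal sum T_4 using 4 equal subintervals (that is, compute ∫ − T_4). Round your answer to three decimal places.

Exact integral: ∫_3.5^7.5 v(s) ds ≈ -136.33333.
T_4 = -137.
Error ≈ -136.33333 − (-137) ≈ 0.667.

0.667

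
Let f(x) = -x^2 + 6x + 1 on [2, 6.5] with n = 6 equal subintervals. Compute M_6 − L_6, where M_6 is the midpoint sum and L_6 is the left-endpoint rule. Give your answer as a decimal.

M_6 = 30.5859375.
L_6 = 34.171875.
M_6 − L_6 = -3.5859375.

-3.5859375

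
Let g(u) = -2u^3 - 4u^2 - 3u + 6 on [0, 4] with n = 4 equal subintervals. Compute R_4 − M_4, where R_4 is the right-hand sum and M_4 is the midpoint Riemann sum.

R_4 = -326.
M_4 = -208.
R_4 − M_4 = -118.

-118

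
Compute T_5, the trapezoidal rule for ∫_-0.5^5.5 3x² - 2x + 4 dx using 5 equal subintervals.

164.82

Δx = (5.5 − (-0.5))/5 = 1.2.
f(-0.5) = 5.75, f(0.7) = 4.07, f(1.9) = 11.03, f(3.1) = 26.63, f(4.3) = 50.87, f(5.5) = 83.75.
T_5 = (Δx/2)·[f(x_0) + 2f(x_1) + ... + 2f(x_{4}) + f(x_5)].
Sum = 164.82.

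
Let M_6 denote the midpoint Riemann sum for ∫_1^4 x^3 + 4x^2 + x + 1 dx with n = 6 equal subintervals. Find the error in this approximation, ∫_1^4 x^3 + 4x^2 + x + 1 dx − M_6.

Exact integral: ∫_1^4 f(x) dx = 158.25.
M_6 = 157.53125.
Error = 158.25 − 157.53125 = 0.71875.

0.71875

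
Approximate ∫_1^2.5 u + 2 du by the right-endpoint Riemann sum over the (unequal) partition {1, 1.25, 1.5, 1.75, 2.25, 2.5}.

5.875

Subinterval widths: 0.25, 0.25, 0.25, 0.5, 0.25.
Right endpoints: 1.25, 1.5, 1.75, 2.25, 2.5.
f(1.25) = 3.25, f(1.5) = 3.5, f(1.75) = 3.75, f(2.25) = 4.25, f(2.5) = 4.5.
Sum = Σ Δu_i · f(u_i).
Sum = 5.875.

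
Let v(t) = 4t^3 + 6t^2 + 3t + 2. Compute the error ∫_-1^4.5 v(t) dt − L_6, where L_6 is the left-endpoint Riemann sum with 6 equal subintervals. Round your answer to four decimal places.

208.5990

Exact integral: ∫_-1^4.5 v(t) dt = 633.1875.
L_6 ≈ 424.588542.
Error ≈ 633.1875 − 424.588542 ≈ 208.5990.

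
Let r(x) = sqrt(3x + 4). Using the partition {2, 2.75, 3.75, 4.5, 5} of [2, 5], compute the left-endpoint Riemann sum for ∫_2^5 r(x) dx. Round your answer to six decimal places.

10.892202

Subinterval widths: 0.75, 1, 0.75, 0.5.
Left endpoints: 2, 2.75, 3.75, 4.5.
r(2) ≈ 3.162278, r(2.75) ≈ 3.500000, r(3.75) ≈ 3.905125, r(4.5) ≈ 4.183300.
Sum = Σ Δx_i · r(x_i).
Sum ≈ 10.892202.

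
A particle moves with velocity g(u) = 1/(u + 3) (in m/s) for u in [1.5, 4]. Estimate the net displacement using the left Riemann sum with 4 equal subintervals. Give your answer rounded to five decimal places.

0.46757

Δu = (4 − 1.5)/4 = 0.625.
Left endpoints: 1.5, 2.125, 2.75, 3.375.
g(1.5) = 2/9, g(2.125) = 8/41, g(2.75) = 4/23, g(3.375) = 8/51.
Sum = Δu · [g(1.5) + g(2.125) + g(2.75) + g(3.375)].
Sum ≈ 0.46757.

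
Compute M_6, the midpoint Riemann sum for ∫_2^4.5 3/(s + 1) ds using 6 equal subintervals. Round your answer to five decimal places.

Δs = (4.5 − 2)/6 = 5/12.
Midpoints: 53/24, 2.625, 73/24, 83/24, 3.875, 103/24.
f(53/24) = 72/77, f(2.625) = 24/29, f(73/24) = 72/97, f(83/24) = 72/107, f(3.875) = 8/13, f(103/24) = 72/127.
Sum = Δs · [f(53/24) + f(2.625) + f(73/24) + ...].
Sum ≈ 1.81672.

1.81672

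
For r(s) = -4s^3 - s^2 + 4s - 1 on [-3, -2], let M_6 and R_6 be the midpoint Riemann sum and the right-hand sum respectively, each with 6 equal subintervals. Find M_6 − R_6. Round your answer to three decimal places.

M_6 ≈ 47.59954.
R_6 ≈ 42.21759.
M_6 − R_6 ≈ 5.382.

5.382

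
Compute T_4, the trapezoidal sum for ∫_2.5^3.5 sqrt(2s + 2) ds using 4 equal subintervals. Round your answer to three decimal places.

Δs = (3.5 − 2.5)/4 = 0.25.
f(2.5) ≈ 2.646, f(2.75) ≈ 2.739, f(3) ≈ 2.828, f(3.25) ≈ 2.915, f(3.5) ≈ 3.000.
T_4 = (Δs/2)·[f(s_0) + 2f(s_1) + 2f(s_2) + 2f(s_3) + f(s_4)].
Sum ≈ 2.826.

2.826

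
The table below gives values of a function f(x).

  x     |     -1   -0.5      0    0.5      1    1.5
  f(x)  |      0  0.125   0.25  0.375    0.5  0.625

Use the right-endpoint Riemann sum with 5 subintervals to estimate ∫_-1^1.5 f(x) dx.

0.9375

Δx = 0.5.
Sum = 0.5·[0.125 + 0.25 + 0.375 + 0.5 + 0.625] = 0.9375.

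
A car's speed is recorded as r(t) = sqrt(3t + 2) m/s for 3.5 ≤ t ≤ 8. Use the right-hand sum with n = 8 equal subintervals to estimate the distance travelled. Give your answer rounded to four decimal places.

20.0764

Δt = (8 − 3.5)/8 = 0.5625.
Right endpoints: 4.0625, 4.625, 5.1875, 5.75, 6.3125, 6.875, 7.4375, 8.
r(4.0625) ≈ 3.7666, r(4.625) ≈ 3.9843, r(5.1875) ≈ 4.1908, r(5.75) ≈ 4.3875, r(6.3125) ≈ 4.5758, r(6.875) ≈ 4.7566, r(7.4375) ≈ 4.9308, r(8) ≈ 5.0990.
Sum = Δt · [r(4.0625) + r(4.625) + r(5.1875) + ...].
Sum ≈ 20.0764.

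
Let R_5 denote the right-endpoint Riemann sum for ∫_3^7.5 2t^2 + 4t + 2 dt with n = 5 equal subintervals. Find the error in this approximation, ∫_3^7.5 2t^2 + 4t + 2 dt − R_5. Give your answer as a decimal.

Exact integral: ∫_3^7.5 f(t) dt = 366.75.
R_5 = 418.59.
Error = 366.75 − 418.59 = -51.84.

-51.84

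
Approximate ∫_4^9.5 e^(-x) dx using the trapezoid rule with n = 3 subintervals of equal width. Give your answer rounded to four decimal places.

Δx = (9.5 − 4)/3 = 11/6.
f(4) ≈ 0.0183, f(35/6) ≈ 0.0029, f(23/3) ≈ 0.0005, f(9.5) ≈ 0.0001.
T_3 = (Δx/2)·[f(x_0) + 2f(x_1) + 2f(x_2) + f(x_3)].
Sum ≈ 0.0231.

0.0231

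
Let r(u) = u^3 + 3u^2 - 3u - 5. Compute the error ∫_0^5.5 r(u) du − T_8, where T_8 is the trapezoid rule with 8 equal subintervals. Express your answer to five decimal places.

-4.87427

Exact integral: ∫_0^5.5 r(u) du = 322.265625.
T_8 ≈ 327.1398926.
Error ≈ 322.265625 − 327.1398926 ≈ -4.87427.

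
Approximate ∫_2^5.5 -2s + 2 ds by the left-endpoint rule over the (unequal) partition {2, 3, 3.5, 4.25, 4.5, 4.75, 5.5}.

Subinterval widths: 1, 0.5, 0.75, 0.25, 0.25, 0.75.
Left endpoints: 2, 3, 3.5, 4.25, 4.5, 4.75.
f(2) = -2, f(3) = -4, f(3.5) = -5, f(4.25) = -6.5, f(4.5) = -7, f(4.75) = -7.5.
Sum = Σ Δs_i · f(s_i).
Sum = -16.75.

-16.75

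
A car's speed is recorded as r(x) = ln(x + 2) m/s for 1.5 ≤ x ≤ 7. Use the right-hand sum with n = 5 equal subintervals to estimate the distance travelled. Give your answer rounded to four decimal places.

10.3923

Δx = (7 − 1.5)/5 = 1.1.
Right endpoints: 2.6, 3.7, 4.8, 5.9, 7.
r(2.6) ≈ 1.5261, r(3.7) ≈ 1.7405, r(4.8) ≈ 1.9169, r(5.9) ≈ 2.0669, r(7) ≈ 2.1972.
Sum = Δx · [r(2.6) + r(3.7) + r(4.8) + r(5.9) + r(7)].
Sum ≈ 10.3923.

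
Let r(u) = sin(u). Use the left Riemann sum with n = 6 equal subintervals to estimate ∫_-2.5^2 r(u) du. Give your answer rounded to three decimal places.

Δu = (2 − (-2.5))/6 = 0.75.
Left endpoints: -2.5, -1.75, -1, -0.25, 0.5, 1.25.
r(-2.5) ≈ -0.598, r(-1.75) ≈ -0.984, r(-1) ≈ -0.841, r(-0.25) ≈ -0.247, r(0.5) ≈ 0.479, r(1.25) ≈ 0.949.
Sum = Δu · [r(-2.5) + r(-1.75) + r(-1) + ...].
Sum ≈ -0.932.

-0.932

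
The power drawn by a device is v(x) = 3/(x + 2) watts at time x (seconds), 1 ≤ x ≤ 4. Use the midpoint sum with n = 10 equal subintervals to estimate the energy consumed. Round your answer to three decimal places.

Δx = (4 − 1)/10 = 0.3.
Midpoints: 1.15, 1.45, 1.75, 2.05, 2.35, 2.65, 2.95, 3.25, 3.55, 3.85.
v(1.15) = 20/21, v(1.45) = 20/23, v(1.75) = 0.8, v(2.05) = 20/27, v(2.35) = 20/29, v(2.65) = 20/31, v(2.95) = 20/33, v(3.25) = 4/7, v(3.55) = 20/37, v(3.85) = 20/39.
Sum = Δx · [v(1.15) + v(1.45) + v(1.75) + ...].
Sum ≈ 2.079.

2.079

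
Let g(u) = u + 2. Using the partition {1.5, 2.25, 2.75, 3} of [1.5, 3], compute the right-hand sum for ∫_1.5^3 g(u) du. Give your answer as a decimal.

Subinterval widths: 0.75, 0.5, 0.25.
Right endpoints: 2.25, 2.75, 3.
g(2.25) = 4.25, g(2.75) = 4.75, g(3) = 5.
Sum = Σ Δu_i · g(u_i).
Sum = 6.8125.

6.8125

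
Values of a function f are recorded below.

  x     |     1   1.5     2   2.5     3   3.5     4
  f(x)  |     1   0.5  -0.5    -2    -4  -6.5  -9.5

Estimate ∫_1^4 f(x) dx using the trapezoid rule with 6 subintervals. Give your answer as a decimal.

Δx = 0.5.
T_6 = (0.5/2)·[1 + 2·0.5 + 2·(-0.5) + 2·(-2) + 2·(-4) + 2·(-6.5) + (-9.5)] = -8.375.

-8.375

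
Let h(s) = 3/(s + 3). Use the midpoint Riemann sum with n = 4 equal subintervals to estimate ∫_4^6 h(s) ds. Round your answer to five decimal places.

Δs = (6 − 4)/4 = 0.5.
Midpoints: 4.25, 4.75, 5.25, 5.75.
h(4.25) = 12/29, h(4.75) = 12/31, h(5.25) = 4/11, h(5.75) = 12/35.
Sum = Δs · [h(4.25) + h(4.75) + h(5.25) + h(5.75)].
Sum ≈ 0.75369.

0.75369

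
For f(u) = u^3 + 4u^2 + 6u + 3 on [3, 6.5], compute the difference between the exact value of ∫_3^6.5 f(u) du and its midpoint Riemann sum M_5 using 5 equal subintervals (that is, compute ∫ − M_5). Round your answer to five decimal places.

Exact integral: ∫_3^6.5 f(u) du ≈ 866.4322917.
M_5 = 863.8240625.
Error ≈ 866.4322917 − 863.8240625 ≈ 2.60823.

2.60823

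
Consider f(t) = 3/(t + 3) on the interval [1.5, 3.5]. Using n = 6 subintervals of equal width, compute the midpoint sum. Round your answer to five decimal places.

1.10282

Δt = (3.5 − 1.5)/6 = 1/3.
Midpoints: 5/3, 2, 7/3, 8/3, 3, 10/3.
f(5/3) = 9/14, f(2) = 0.6, f(7/3) = 0.5625, f(8/3) = 9/17, f(3) = 0.5, f(10/3) = 9/19.
Sum = Δt · [f(5/3) + f(2) + f(7/3) + ...].
Sum ≈ 1.10282.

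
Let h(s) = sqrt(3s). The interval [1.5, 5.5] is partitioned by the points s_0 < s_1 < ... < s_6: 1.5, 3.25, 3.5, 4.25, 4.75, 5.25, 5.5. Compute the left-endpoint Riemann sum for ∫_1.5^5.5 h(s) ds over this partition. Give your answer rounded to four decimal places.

Subinterval widths: 1.75, 0.25, 0.75, 0.5, 0.5, 0.25.
Left endpoints: 1.5, 3.25, 3.5, 4.25, 4.75, 5.25.
h(1.5) ≈ 2.1213, h(3.25) ≈ 3.1225, h(3.5) ≈ 3.2404, h(4.25) ≈ 3.5707, h(4.75) ≈ 3.7749, h(5.25) ≈ 3.9686.
Sum = Σ Δs_i · h(s_i).
Sum ≈ 11.5882.

11.5882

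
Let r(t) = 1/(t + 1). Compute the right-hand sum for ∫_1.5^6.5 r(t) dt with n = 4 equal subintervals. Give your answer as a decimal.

Δt = (6.5 − 1.5)/4 = 1.25.
Right endpoints: 2.75, 4, 5.25, 6.5.
r(2.75) = 4/15, r(4) = 0.2, r(5.25) = 0.16, r(6.5) = 2/15.
Sum = Δt · [r(2.75) + r(4) + r(5.25) + r(6.5)].
Sum = 0.95.

0.95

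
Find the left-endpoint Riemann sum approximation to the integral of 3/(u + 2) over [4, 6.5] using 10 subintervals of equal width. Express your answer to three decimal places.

Δu = (6.5 − 4)/10 = 0.25.
Left endpoints: 4, 4.25, 4.5, 4.75, 5, 5.25, 5.5, 5.75, 6, 6.25.
f(4) = 0.5, f(4.25) = 0.48, f(4.5) = 6/13, f(4.75) = 4/9, f(5) = 3/7, f(5.25) = 12/29, f(5.5) = 0.4, f(5.75) = 12/31, f(6) = 0.375, f(6.25) = 4/11.
Sum = Δu · [f(4) + f(4.25) + f(4.5) + ...].
Sum ≈ 1.064.

1.064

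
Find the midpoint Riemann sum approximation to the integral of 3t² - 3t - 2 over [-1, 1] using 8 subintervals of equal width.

Δt = (1 − (-1))/8 = 0.25.
Midpoints: -0.875, -0.625, -0.375, -0.125, 0.125, 0.375, 0.625, 0.875.
f(-0.875) = 2.921875, f(-0.625) = 1.046875, f(-0.375) = -0.453125, f(-0.125) = -1.578125, f(0.125) = -2.328125, f(0.375) = -2.703125, f(0.625) = -2.703125, f(0.875) = -2.328125.
Sum = Δt · [f(-0.875) + f(-0.625) + f(-0.375) + ...].
Sum = -2.03125.

-2.03125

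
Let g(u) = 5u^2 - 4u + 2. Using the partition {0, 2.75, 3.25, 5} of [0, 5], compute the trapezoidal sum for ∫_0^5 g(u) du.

190.234375

Subinterval widths: 2.75, 0.5, 1.75.
g(0) = 2, g(2.75) = 28.8125, g(3.25) = 41.8125, g(5) = 107.
On each subinterval the trapezoid contributes (Δu_i/2)·[g(u_{i-1}) + g(u_i)].
Sum = 190.234375.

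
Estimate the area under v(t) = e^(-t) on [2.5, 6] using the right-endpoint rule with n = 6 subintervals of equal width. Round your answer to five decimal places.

Δt = (6 − 2.5)/6 = 7/12.
Right endpoints: 37/12, 11/3, 4.25, 29/6, 65/12, 6.
v(37/12) ≈ 0.04581, v(11/3) ≈ 0.02556, v(4.25) ≈ 0.01426, v(29/6) ≈ 0.00796, v(65/12) ≈ 0.00444, v(6) ≈ 0.00248.
Sum = Δt · [v(37/12) + v(11/3) + v(4.25) + ...].
Sum ≈ 0.05863.

0.05863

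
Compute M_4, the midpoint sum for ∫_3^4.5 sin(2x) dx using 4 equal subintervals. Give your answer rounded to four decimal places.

0.9579

Δx = (4.5 − 3)/4 = 0.375.
Midpoints: 3.1875, 3.5625, 3.9375, 4.3125.
f(3.1875) ≈ 0.0917, f(3.5625) ≈ 0.7459, f(3.9375) ≈ 0.9998, f(4.3125) ≈ 0.7172.
Sum = Δx · [f(3.1875) + f(3.5625) + f(3.9375) + f(4.3125)].
Sum ≈ 0.9579.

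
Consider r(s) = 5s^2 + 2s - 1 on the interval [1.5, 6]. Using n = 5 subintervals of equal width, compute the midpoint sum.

382.10625

Δs = (6 − 1.5)/5 = 0.9.
Midpoints: 1.95, 2.85, 3.75, 4.65, 5.55.
r(1.95) = 21.9125, r(2.85) = 45.3125, r(3.75) = 76.8125, r(4.65) = 116.4125, r(5.55) = 164.1125.
Sum = Δs · [r(1.95) + r(2.85) + r(3.75) + r(4.65) + r(5.55)].
Sum = 382.10625.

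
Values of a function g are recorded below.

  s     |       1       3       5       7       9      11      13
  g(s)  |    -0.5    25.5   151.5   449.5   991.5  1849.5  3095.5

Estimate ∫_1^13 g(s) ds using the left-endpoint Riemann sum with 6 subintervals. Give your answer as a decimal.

Δs = 2.
Sum = 2·[(-0.5) + 25.5 + 151.5 + 449.5 + 991.5 + 1849.5] = 6934.

6934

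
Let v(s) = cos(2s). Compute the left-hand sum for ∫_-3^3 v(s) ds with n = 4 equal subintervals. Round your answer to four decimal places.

-0.0297

Δs = (3 − (-3))/4 = 1.5.
Left endpoints: -3, -1.5, 0, 1.5.
v(-3) ≈ 0.9602, v(-1.5) ≈ -0.9900, v(0) ≈ 1.0000, v(1.5) ≈ -0.9900.
Sum = Δs · [v(-3) + v(-1.5) + v(0) + v(1.5)].
Sum ≈ -0.0297.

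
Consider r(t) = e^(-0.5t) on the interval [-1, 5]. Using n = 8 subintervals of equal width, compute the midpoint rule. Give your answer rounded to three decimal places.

Δt = (5 − (-1))/8 = 0.75.
Midpoints: -0.625, 0.125, 0.875, 1.625, 2.375, 3.125, 3.875, 4.625.
r(-0.625) ≈ 1.367, r(0.125) ≈ 0.939, r(0.875) ≈ 0.646, r(1.625) ≈ 0.444, r(2.375) ≈ 0.305, r(3.125) ≈ 0.210, r(3.875) ≈ 0.144, r(4.625) ≈ 0.099.
Sum = Δt · [r(-0.625) + r(0.125) + r(0.875) + ...].
Sum ≈ 3.115.

3.115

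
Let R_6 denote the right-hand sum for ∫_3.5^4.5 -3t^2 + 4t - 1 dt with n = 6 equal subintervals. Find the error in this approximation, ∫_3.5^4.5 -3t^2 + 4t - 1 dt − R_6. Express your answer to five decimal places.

Exact integral: ∫_3.5^4.5 f(t) dt = -33.25.
R_6 ≈ -34.9305556.
Error ≈ -33.25 − (-34.9305556) ≈ 1.68056.

1.68056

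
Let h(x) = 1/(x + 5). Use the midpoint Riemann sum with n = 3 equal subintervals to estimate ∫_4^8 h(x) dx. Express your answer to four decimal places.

Δx = (8 − 4)/3 = 4/3.
Midpoints: 14/3, 6, 22/3.
h(14/3) = 3/29, h(6) = 1/11, h(22/3) = 3/37.
Sum = Δx · [h(14/3) + h(6) + h(22/3)].
Sum ≈ 0.3673.

0.3673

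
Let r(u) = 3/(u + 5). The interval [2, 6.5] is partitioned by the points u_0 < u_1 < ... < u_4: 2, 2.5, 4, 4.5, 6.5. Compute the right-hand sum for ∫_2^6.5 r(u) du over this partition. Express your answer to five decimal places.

1.37963

Subinterval widths: 0.5, 1.5, 0.5, 2.
Right endpoints: 2.5, 4, 4.5, 6.5.
r(2.5) = 0.4, r(4) = 1/3, r(4.5) = 6/19, r(6.5) = 6/23.
Sum = Σ Δu_i · r(u_i).
Sum ≈ 1.37963.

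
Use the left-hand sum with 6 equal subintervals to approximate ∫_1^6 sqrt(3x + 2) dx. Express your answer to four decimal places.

16.4406

Δx = (6 − 1)/6 = 5/6.
Left endpoints: 1, 11/6, 8/3, 3.5, 13/3, 31/6.
f(1) ≈ 2.2361, f(11/6) ≈ 2.7386, f(8/3) ≈ 3.1623, f(3.5) ≈ 3.5355, f(13/3) ≈ 3.8730, f(31/6) ≈ 4.1833.
Sum = Δx · [f(1) + f(11/6) + f(8/3) + ...].
Sum ≈ 16.4406.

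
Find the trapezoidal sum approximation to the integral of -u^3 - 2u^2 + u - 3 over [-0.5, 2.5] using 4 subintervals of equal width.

-27.65625

Δu = (2.5 − (-0.5))/4 = 0.75.
f(-0.5) = -3.875, f(0.25) = -2.890625, f(1) = -5, f(1.75) = -12.734375, f(2.5) = -28.625.
T_4 = (Δu/2)·[f(u_0) + 2f(u_1) + 2f(u_2) + 2f(u_3) + f(u_4)].
Sum = -27.65625.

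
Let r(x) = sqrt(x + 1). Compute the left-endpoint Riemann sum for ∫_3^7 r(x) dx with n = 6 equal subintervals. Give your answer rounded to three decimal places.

Δx = (7 − 3)/6 = 2/3.
Left endpoints: 3, 11/3, 13/3, 5, 17/3, 19/3.
r(3) ≈ 2.000, r(11/3) ≈ 2.160, r(13/3) ≈ 2.309, r(5) ≈ 2.449, r(17/3) ≈ 2.582, r(19/3) ≈ 2.708.
Sum = Δx · [r(3) + r(11/3) + r(13/3) + ...].
Sum ≈ 9.473.

9.473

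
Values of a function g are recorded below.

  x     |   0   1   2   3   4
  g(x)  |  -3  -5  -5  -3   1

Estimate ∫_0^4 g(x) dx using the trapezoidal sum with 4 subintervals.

Δx = 1.
T_4 = (1/2)·[(-3) + 2·(-5) + 2·(-5) + 2·(-3) + 1] = -14.

-14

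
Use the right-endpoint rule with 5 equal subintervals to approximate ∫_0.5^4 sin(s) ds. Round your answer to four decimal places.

Δs = (4 − 0.5)/5 = 0.7.
Right endpoints: 1.2, 1.9, 2.6, 3.3, 4.
f(1.2) ≈ 0.9320, f(1.9) ≈ 0.9463, f(2.6) ≈ 0.5155, f(3.3) ≈ -0.1577, f(4) ≈ -0.7568.
Sum = Δs · [f(1.2) + f(1.9) + f(2.6) + f(3.3) + f(4)].
Sum ≈ 1.0355.

1.0355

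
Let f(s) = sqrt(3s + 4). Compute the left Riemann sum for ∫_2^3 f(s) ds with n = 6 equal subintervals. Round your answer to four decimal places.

3.3517

Δs = (3 − 2)/6 = 1/6.
Left endpoints: 2, 13/6, 7/3, 2.5, 8/3, 17/6.
f(2) ≈ 3.1623, f(13/6) ≈ 3.2404, f(7/3) ≈ 3.3166, f(2.5) ≈ 3.3912, f(8/3) ≈ 3.4641, f(17/6) ≈ 3.5355.
Sum = Δs · [f(2) + f(13/6) + f(7/3) + ...].
Sum ≈ 3.3517.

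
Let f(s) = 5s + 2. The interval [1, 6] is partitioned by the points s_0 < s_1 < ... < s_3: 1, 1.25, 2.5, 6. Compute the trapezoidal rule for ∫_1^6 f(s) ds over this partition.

Subinterval widths: 0.25, 1.25, 3.5.
f(1) = 7, f(1.25) = 8.25, f(2.5) = 14.5, f(6) = 32.
On each subinterval the trapezoid contributes (Δs_i/2)·[f(s_{i-1}) + f(s_i)].
Sum = 97.5.

97.5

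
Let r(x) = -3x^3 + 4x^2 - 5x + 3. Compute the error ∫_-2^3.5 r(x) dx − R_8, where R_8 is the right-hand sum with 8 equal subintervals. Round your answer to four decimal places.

Exact integral: ∫_-2^3.5 r(x) dx ≈ -36.838542.
R_8 ≈ -88.604248.
Error ≈ -36.838542 − (-88.604248) ≈ 51.7657.

51.7657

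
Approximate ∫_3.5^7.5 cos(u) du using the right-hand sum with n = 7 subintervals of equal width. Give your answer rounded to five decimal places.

1.62012

Δu = (7.5 − 3.5)/7 = 4/7.
Right endpoints: 57/14, 65/14, 73/14, 81/14, 89/14, 97/14, 7.5.
f(57/14) ≈ -0.59797, f(65/14) ≈ -0.06948, f(73/14) ≈ 0.48109, f(81/14) ≈ 0.87879, f(89/14) ≈ 0.99727, f(97/14) ≈ 0.79887, f(7.5) ≈ 0.34664.
Sum = Δu · [f(57/14) + f(65/14) + f(73/14) + ...].
Sum ≈ 1.62012.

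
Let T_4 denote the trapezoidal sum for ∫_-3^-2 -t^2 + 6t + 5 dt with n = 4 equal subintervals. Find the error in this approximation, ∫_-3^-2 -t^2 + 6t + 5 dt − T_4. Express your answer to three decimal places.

0.010

Exact integral: ∫_-3^-2 f(t) dt ≈ -16.33333.
T_4 = -16.34375.
Error ≈ -16.33333 − (-16.34375) ≈ 0.010.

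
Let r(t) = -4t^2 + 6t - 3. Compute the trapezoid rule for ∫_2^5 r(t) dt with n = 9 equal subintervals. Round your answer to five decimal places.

-102.22222

Δt = (5 − 2)/9 = 1/3.
r(2) = -7, r(7/3) = -97/9, r(8/3) = -139/9, r(3) = -21, r(10/3) = -247/9, r(11/3) = -313/9, r(4) = -43, r(13/3) = -469/9, r(14/3) = -559/9, r(5) = -73.
T_9 = (Δt/2)·[r(t_0) + 2r(t_1) + ... + 2r(t_{8}) + r(t_9)].
Sum ≈ -102.22222.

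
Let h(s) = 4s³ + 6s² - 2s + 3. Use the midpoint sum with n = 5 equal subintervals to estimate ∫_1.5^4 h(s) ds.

363.90625

Δs = (4 − 1.5)/5 = 0.5.
Midpoints: 1.75, 2.25, 2.75, 3.25, 3.75.
h(1.75) = 39.3125, h(2.25) = 74.4375, h(2.75) = 126.0625, h(3.25) = 197.1875, h(3.75) = 290.8125.
Sum = Δs · [h(1.75) + h(2.25) + h(2.75) + h(3.25) + h(3.75)].
Sum = 363.90625.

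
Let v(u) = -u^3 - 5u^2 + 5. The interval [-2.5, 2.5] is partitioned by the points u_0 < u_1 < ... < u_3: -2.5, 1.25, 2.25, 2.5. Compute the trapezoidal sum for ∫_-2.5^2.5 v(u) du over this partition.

-56.2890625

Subinterval widths: 3.75, 1, 0.25.
v(-2.5) = -10.625, v(1.25) = -4.765625, v(2.25) = -31.703125, v(2.5) = -41.875.
On each subinterval the trapezoid contributes (Δu_i/2)·[v(u_{i-1}) + v(u_i)].
Sum = -56.2890625.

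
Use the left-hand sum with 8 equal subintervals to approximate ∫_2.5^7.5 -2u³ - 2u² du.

Δu = (7.5 − 2.5)/8 = 0.625.
Left endpoints: 2.5, 3.125, 3.75, 4.375, 5, 5.625, 6.25, 6.875.
f(2.5) = -43.75, f(3.125) = -80.56640625, f(3.75) = -133.59375, f(4.375) = -205.76171875, f(5) = -300, f(5.625) = -419.23828125, f(6.25) = -566.40625, f(6.875) = -744.43359375.
Sum = Δu · [f(2.5) + f(3.125) + f(3.75) + ...].
Sum = -1558.59375.

-1558.59375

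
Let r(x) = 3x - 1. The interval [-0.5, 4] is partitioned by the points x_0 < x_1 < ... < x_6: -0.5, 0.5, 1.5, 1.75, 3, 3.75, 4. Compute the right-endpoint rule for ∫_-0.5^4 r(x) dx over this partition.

Subinterval widths: 1, 1, 0.25, 1.25, 0.75, 0.25.
Right endpoints: 0.5, 1.5, 1.75, 3, 3.75, 4.
r(0.5) = 0.5, r(1.5) = 3.5, r(1.75) = 4.25, r(3) = 8, r(3.75) = 10.25, r(4) = 11.
Sum = Σ Δx_i · r(x_i).
Sum = 25.5.

25.5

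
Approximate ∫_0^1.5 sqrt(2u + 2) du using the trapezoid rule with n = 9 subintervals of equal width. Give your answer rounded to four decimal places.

2.7834

Δu = (1.5 − 0)/9 = 1/6.
f(0) ≈ 1.4142, f(1/6) ≈ 1.5275, f(1/3) ≈ 1.6330, f(0.5) ≈ 1.7321, f(2/3) ≈ 1.8257, f(5/6) ≈ 1.9149, f(1) ≈ 2.0000, f(7/6) ≈ 2.0817, f(4/3) ≈ 2.1602, f(1.5) ≈ 2.2361.
T_9 = (Δu/2)·[f(u_0) + 2f(u_1) + ... + 2f(u_{8}) + f(u_9)].
Sum ≈ 2.7834.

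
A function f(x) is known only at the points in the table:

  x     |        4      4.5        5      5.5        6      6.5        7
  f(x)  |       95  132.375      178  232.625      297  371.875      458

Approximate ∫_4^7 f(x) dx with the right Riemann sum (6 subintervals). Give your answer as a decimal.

Δx = 0.5.
Sum = 0.5·[132.375 + 178 + 232.625 + 297 + 371.875 + 458] = 834.9375.

834.9375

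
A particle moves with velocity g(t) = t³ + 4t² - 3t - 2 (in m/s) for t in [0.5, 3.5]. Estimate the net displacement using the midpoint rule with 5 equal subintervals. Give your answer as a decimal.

69.6

Δt = (3.5 − 0.5)/5 = 0.6.
Midpoints: 0.8, 1.4, 2, 2.6, 3.2.
g(0.8) = -1.328, g(1.4) = 4.384, g(2) = 16, g(2.6) = 34.816, g(3.2) = 62.128.
Sum = Δt · [g(0.8) + g(1.4) + g(2) + g(2.6) + g(3.2)].
Sum = 69.6.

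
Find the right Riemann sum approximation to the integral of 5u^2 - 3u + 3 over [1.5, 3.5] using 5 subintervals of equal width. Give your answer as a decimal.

65.9

Δu = (3.5 − 1.5)/5 = 0.4.
Right endpoints: 1.9, 2.3, 2.7, 3.1, 3.5.
f(1.9) = 15.35, f(2.3) = 22.55, f(2.7) = 31.35, f(3.1) = 41.75, f(3.5) = 53.75.
Sum = Δu · [f(1.9) + f(2.3) + f(2.7) + f(3.1) + f(3.5)].
Sum = 65.9.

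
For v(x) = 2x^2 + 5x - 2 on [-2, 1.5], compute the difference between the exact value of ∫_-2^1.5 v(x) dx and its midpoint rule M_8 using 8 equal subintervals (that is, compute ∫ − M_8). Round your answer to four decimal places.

Exact integral: ∫_-2^1.5 v(x) dx ≈ -3.791667.
M_8 ≈ -3.903320.
Error ≈ -3.791667 − (-3.903320) ≈ 0.1117.

0.1117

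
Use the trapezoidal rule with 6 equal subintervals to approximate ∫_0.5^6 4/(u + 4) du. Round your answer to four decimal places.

3.2050

Δu = (6 − 0.5)/6 = 11/12.
f(0.5) = 8/9, f(17/12) = 48/65, f(7/3) = 12/19, f(3.25) = 16/29, f(25/6) = 24/49, f(61/12) = 48/109, f(6) = 0.4.
T_6 = (Δu/2)·[f(u_0) + 2f(u_1) + ... + 2f(u_{5}) + f(u_6)].
Sum ≈ 3.2050.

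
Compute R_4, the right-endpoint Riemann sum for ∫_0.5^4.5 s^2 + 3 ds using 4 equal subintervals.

Δs = (4.5 − 0.5)/4 = 1.
Right endpoints: 1.5, 2.5, 3.5, 4.5.
f(1.5) = 5.25, f(2.5) = 9.25, f(3.5) = 15.25, f(4.5) = 23.25.
Sum = Δs · [f(1.5) + f(2.5) + f(3.5) + f(4.5)].
Sum = 53.

53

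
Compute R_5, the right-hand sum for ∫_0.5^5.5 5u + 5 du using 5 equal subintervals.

112.5

Δu = (5.5 − 0.5)/5 = 1.
Right endpoints: 1.5, 2.5, 3.5, 4.5, 5.5.
f(1.5) = 12.5, f(2.5) = 17.5, f(3.5) = 22.5, f(4.5) = 27.5, f(5.5) = 32.5.
Sum = Δu · [f(1.5) + f(2.5) + f(3.5) + f(4.5) + f(5.5)].
Sum = 112.5.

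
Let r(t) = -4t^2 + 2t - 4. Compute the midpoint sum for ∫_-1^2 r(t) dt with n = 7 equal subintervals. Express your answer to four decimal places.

Δt = (2 − (-1))/7 = 3/7.
Midpoints: -11/14, -5/14, 1/14, 0.5, 13/14, 19/14, 25/14.
r(-11/14) = -394/49, r(-5/14) = -256/49, r(1/14) = -190/49, r(0.5) = -4, r(13/14) = -274/49, r(19/14) = -424/49, r(25/14) = -646/49.
Sum = Δt · [r(-11/14) + r(-5/14) + r(1/14) + ...].
Sum ≈ -20.8163.

-20.8163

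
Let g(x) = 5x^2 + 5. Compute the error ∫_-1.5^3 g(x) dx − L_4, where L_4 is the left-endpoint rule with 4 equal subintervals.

14.23828125

Exact integral: ∫_-1.5^3 g(x) dx = 73.125.
L_4 = 58.88671875.
Error = 73.125 − 58.88671875 = 14.23828125.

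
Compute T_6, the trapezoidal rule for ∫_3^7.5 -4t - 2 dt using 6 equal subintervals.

-103.5

Δt = (7.5 − 3)/6 = 0.75.
f(3) = -14, f(3.75) = -17, f(4.5) = -20, f(5.25) = -23, f(6) = -26, f(6.75) = -29, f(7.5) = -32.
T_6 = (Δt/2)·[f(t_0) + 2f(t_1) + ... + 2f(t_{5}) + f(t_6)].
Sum = -103.5.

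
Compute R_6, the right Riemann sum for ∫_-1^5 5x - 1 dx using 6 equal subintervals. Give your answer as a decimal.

Δx = (5 − (-1))/6 = 1.
Right endpoints: 0, 1, 2, 3, 4, 5.
f(0) = -1, f(1) = 4, f(2) = 9, f(3) = 14, f(4) = 19, f(5) = 24.
Sum = Δx · [f(0) + f(1) + f(2) + ...].
Sum = 69.

69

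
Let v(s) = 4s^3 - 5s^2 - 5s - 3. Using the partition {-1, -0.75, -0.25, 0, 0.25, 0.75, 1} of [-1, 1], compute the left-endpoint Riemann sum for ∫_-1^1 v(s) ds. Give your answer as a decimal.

Subinterval widths: 0.25, 0.5, 0.25, 0.25, 0.5, 0.25.
Left endpoints: -1, -0.75, -0.25, 0, 0.25, 0.75.
v(-1) = -7, v(-0.75) = -3.75, v(-0.25) = -2.125, v(0) = -3, v(0.25) = -4.5, v(0.75) = -7.875.
Sum = Σ Δs_i · v(s_i).
Sum = -9.125.

-9.125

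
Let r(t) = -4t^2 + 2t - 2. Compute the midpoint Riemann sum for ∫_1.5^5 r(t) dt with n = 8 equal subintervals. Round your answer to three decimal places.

Δt = (5 − 1.5)/8 = 0.4375.
Midpoints: 1.71875, 2.15625, 2.59375, 3.03125, 3.46875, 3.90625, 4.34375, 4.78125.
r(1.71875) = -10.37890625, r(2.15625) = -16.28515625, r(2.59375) = -23.72265625, r(3.03125) = -32.69140625, r(3.46875) = -43.19140625, r(3.90625) = -55.22265625, r(4.34375) = -68.78515625, r(4.78125) = -83.87890625.
Sum = Δt · [r(1.71875) + r(2.15625) + r(2.59375) + ...].
Sum ≈ -146.193.

-146.193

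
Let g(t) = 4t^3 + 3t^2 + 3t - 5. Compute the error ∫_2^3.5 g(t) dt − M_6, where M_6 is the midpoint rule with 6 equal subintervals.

Exact integral: ∫_2^3.5 g(t) dt = 173.8125.
M_6 = 173.53125.
Error = 173.8125 − 173.53125 = 0.28125.

0.28125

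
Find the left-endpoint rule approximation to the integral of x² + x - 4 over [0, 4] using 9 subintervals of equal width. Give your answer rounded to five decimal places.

Δx = (4 − 0)/9 = 4/9.
Left endpoints: 0, 4/9, 8/9, 4/3, 16/9, 20/9, 8/3, 28/9, 32/9.
f(0) = -4, f(4/9) = -272/81, f(8/9) = -188/81, f(4/3) = -8/9, f(16/9) = 76/81, f(20/9) = 256/81, f(8/3) = 52/9, f(28/9) = 712/81, f(32/9) = 988/81.
Sum = Δx · [f(0) + f(4/9) + f(8/9) + ...].
Sum ≈ 9.02058.

9.02058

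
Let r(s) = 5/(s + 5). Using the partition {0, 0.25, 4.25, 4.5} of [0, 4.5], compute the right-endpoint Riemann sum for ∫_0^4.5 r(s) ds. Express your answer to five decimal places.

2.53184

Subinterval widths: 0.25, 4, 0.25.
Right endpoints: 0.25, 4.25, 4.5.
r(0.25) = 20/21, r(4.25) = 20/37, r(4.5) = 10/19.
Sum = Σ Δs_i · r(s_i).
Sum ≈ 2.53184.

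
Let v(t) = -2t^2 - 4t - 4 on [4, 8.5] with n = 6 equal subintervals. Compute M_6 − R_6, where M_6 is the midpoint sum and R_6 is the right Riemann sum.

50.203125

M_6 = -496.828125.
R_6 = -547.03125.
M_6 − R_6 = 50.203125.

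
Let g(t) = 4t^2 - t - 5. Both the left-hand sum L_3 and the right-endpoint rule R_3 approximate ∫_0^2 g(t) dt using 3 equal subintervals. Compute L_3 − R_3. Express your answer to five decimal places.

-9.33333

L_3 ≈ -5.4074074.
R_3 ≈ 3.9259259.
L_3 − R_3 ≈ -9.33333.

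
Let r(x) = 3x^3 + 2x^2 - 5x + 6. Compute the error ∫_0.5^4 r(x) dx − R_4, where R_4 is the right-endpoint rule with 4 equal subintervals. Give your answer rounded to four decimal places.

-99.8981

Exact integral: ∫_0.5^4 r(x) dx ≈ 216.161458.
R_4 ≈ 316.059570.
Error ≈ 216.161458 − 316.059570 ≈ -99.8981.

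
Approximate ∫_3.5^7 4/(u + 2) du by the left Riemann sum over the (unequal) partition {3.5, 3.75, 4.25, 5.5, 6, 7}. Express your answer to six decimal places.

2.096311

Subinterval widths: 0.25, 0.5, 1.25, 0.5, 1.
Left endpoints: 3.5, 3.75, 4.25, 5.5, 6.
f(3.5) = 8/11, f(3.75) = 16/23, f(4.25) = 0.64, f(5.5) = 8/15, f(6) = 0.5.
Sum = Σ Δu_i · f(u_i).
Sum ≈ 2.096311.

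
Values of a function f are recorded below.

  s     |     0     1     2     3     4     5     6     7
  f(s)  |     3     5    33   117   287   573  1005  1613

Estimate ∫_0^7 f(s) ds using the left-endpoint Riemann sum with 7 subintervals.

2023

Δs = 1.
Sum = 1·[3 + 5 + 33 + 117 + 287 + 573 + 1005] = 2023.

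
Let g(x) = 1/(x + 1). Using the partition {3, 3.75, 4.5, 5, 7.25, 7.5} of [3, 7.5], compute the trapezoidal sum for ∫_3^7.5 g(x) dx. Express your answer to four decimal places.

0.7607

Subinterval widths: 0.75, 0.75, 0.5, 2.25, 0.25.
g(3) = 0.25, g(3.75) = 4/19, g(4.5) = 2/11, g(5) = 1/6, g(7.25) = 4/33, g(7.5) = 2/17.
On each subinterval the trapezoid contributes (Δx_i/2)·[g(x_{i-1}) + g(x_i)].
Sum ≈ 0.7607.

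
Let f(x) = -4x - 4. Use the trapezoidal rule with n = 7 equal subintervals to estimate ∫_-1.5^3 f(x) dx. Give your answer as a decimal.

Δx = (3 − (-1.5))/7 = 9/14.
f(-1.5) = 2, f(-6/7) = -4/7, f(-3/14) = -22/7, f(3/7) = -40/7, f(15/14) = -58/7, f(12/7) = -76/7, f(33/14) = -94/7, f(3) = -16.
T_7 = (Δx/2)·[f(x_0) + 2f(x_1) + ... + 2f(x_{6}) + f(x_7)].
Sum = -31.5.

-31.5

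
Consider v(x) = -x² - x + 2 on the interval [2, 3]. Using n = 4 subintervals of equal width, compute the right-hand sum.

Δx = (3 − 2)/4 = 0.25.
Right endpoints: 2.25, 2.5, 2.75, 3.
v(2.25) = -5.3125, v(2.5) = -6.75, v(2.75) = -8.3125, v(3) = -10.
Sum = Δx · [v(2.25) + v(2.5) + v(2.75) + v(3)].
Sum = -7.59375.

-7.59375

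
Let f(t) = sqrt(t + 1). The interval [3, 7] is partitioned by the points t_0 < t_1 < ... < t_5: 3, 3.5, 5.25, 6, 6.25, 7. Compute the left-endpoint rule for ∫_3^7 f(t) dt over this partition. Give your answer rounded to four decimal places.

Subinterval widths: 0.5, 1.75, 0.75, 0.25, 0.75.
Left endpoints: 3, 3.5, 5.25, 6, 6.25.
f(3) ≈ 2.0000, f(3.5) ≈ 2.1213, f(5.25) ≈ 2.5000, f(6) ≈ 2.6458, f(6.25) ≈ 2.6926.
Sum = Σ Δt_i · f(t_i).
Sum ≈ 9.2682.

9.2682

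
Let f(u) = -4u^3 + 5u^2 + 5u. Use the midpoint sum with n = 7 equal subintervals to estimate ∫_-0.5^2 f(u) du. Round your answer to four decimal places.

7.0855

Δu = (2 − (-0.5))/7 = 5/14.
Midpoints: -9/28, 1/28, 11/28, 0.75, 31/28, 41/28, 51/28.
f(-9/28) = -657/686, f(1/28) = 507/2744, f(11/28) = 3421/1372, f(0.75) = 4.875, f(31/28) = 2139/343, f(41/28) = 15047/2744, f(51/28) = 2091/1372.
Sum = Δu · [f(-9/28) + f(1/28) + f(11/28) + ...].
Sum ≈ 7.0855.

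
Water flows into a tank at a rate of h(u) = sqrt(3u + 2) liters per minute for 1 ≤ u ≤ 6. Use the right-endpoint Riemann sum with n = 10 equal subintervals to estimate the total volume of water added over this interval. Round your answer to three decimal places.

Δu = (6 − 1)/10 = 0.5.
Right endpoints: 1.5, 2, 2.5, 3, 3.5, 4, 4.5, 5, 5.5, 6.
h(1.5) ≈ 2.550, h(2) ≈ 2.828, h(2.5) ≈ 3.082, h(3) ≈ 3.317, h(3.5) ≈ 3.536, h(4) ≈ 3.742, h(4.5) ≈ 3.937, h(5) ≈ 4.123, h(5.5) ≈ 4.301, h(6) ≈ 4.472.
Sum = Δu · [h(1.5) + h(2) + h(2.5) + ...].
Sum ≈ 17.944.

17.944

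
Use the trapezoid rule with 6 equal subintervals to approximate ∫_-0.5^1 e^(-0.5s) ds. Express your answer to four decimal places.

1.3568

Δs = (1 − (-0.5))/6 = 0.25.
f(-0.5) ≈ 1.2840, f(-0.25) ≈ 1.1331, f(0) ≈ 1.0000, f(0.25) ≈ 0.8825, f(0.5) ≈ 0.7788, f(0.75) ≈ 0.6873, f(1) ≈ 0.6065.
T_6 = (Δs/2)·[f(s_0) + 2f(s_1) + ... + 2f(s_{5}) + f(s_6)].
Sum ≈ 1.3568.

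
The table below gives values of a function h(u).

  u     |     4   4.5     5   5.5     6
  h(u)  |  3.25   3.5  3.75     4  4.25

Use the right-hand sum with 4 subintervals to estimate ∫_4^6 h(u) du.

7.75

Δu = 0.5.
Sum = 0.5·[3.5 + 3.75 + 4 + 4.25] = 7.75.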